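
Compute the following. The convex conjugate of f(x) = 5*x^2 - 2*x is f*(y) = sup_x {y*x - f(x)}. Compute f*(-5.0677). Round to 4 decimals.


f*(y) = sup_x {y*x - a*x^2 - b*x} = sup_x {(y-b)*x - a*x^2}
FOC: (y - b) - 2a*x = 0 => x* = (y - b)/(2a)
x* = (-5.0677 + 2)/(2*5) = -0.3068
f*(-5.0677) = (y-b)^2/(4a) = (-5.0677 + 2)^2/(4*5)
= 9.4108/20 = 0.4705


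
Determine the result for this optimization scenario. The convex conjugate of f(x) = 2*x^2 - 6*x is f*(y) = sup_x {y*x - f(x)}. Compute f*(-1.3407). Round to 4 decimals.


f*(y) = sup_x {y*x - a*x^2 - b*x} = sup_x {(y-b)*x - a*x^2}
FOC: (y - b) - 2a*x = 0 => x* = (y - b)/(2a)
x* = (-1.3407 + 6)/(2*2) = 1.1648
f*(-1.3407) = (y-b)^2/(4a) = (-1.3407 + 6)^2/(4*2)
= 21.7091/8 = 2.7136


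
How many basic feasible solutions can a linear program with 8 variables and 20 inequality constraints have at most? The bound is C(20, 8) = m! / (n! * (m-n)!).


Each vertex corresponds to some choice of n active constraints out of m, so the number of vertices is at most C(m, n) = m! / (n!(m-n)!).
m = 20, n = 8
Numerator: 20 * 19 * 18 * 17 * 16 * 15 * 14 * 13
Denominator: 8! = 40320
C(20, 8) = 125970


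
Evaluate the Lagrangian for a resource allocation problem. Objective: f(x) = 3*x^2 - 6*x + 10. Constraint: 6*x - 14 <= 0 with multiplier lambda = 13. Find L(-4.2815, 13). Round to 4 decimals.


Step 1: Evaluate f(x).
f(-4.2815) = 3*(-4.2815)^2 - 6*(-4.2815) + 10 = 90.6827
Step 2: Evaluate g(x).
g(-4.2815) = 6*-4.2815 - 14 = -39.689
Step 3: Compute Lagrangian.
L = 90.6827 + 13*-39.689 = -425.2743


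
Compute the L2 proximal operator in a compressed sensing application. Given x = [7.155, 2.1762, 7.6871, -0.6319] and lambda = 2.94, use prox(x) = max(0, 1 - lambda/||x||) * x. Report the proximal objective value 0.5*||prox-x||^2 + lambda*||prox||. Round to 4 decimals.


Step 1: Compute ||x||.
||x|| = 10.7434
Step 2: Compute scaling factor.
scale = max(0, 1 - 2.94/10.7434) = 0.7263
Step 3: prox(x) = [5.197, 1.5807, 5.5835, -0.459]
||prox(x)|| = 7.8034
Step 4: Proximal objective.
0.5*||prox-x||^2 = 4.3218
lambda*||prox|| = 22.942
Total = 27.2638


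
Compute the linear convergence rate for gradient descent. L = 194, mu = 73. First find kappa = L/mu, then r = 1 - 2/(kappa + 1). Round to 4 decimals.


Step 1: Compute the condition number.
kappa = L/mu = 194/73 = 2.6575
Step 2: Compute the convergence rate.
r = 1 - 2/(kappa + 1) = 1 - 2*mu/(L + mu) = (L - mu)/(L + mu) = 121/267 = 0.4532


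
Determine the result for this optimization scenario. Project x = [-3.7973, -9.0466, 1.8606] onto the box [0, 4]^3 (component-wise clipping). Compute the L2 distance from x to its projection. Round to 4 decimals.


Project each component onto [0, 4].
clip(-3.7973) = 0.0, clip(-9.0466) = 0.0, clip(1.8606) = 1.8606
Projection = [0.0, 0.0, 1.8606]
Squared diffs: [14.4195, 81.841, 0.0]
Distance = sqrt(96.2605) = 9.8112


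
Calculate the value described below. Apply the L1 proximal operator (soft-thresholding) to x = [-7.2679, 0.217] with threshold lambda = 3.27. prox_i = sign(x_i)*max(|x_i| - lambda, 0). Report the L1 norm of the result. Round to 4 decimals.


Soft-thresholding with lambda = 3.27:
prox(-7.2679) = sign(-7.2679)*max(|-7.2679| - 3.27, 0) = -3.9979
prox(0.217) = sign(0.217)*max(|0.217| - 3.27, 0) = 0.0
prox(x) = [-3.9979, 0.0]
||prox(x)||_1 = 3.9979 + 0.0 = 3.9979


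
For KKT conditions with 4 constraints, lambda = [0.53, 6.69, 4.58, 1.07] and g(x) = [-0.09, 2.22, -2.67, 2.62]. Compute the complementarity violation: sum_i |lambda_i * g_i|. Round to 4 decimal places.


KKT complementary slackness check:
lambda_1 * g_1 = 0.53 * -0.09 = -0.0477
lambda_2 * g_2 = 6.69 * 2.22 = 14.8518
lambda_3 * g_3 = 4.58 * -2.67 = -12.2286
lambda_4 * g_4 = 1.07 * 2.62 = 2.8034
Total violation = 0.0477 + 14.8518 + 12.2286 + 2.8034 = 29.9315


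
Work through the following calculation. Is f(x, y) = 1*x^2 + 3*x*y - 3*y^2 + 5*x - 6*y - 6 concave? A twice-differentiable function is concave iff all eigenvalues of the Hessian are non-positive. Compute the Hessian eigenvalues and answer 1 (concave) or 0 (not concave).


The Hessian of f(x,y) = 1*x^2 + 3*x*y - 3*y^2 + 5*x - 6*y - 6 is:
H = [[2, 3], [3, -6]]
Trace = 2 - 6 = -4
Determinant = 2*-6 - (3)^2 = -21
Discriminant = (-4)^2 - 4*-21 = 100.0
Eigenvalues: lambda_1 = -7.0, lambda_2 = 3.0
The function is not concave.

0


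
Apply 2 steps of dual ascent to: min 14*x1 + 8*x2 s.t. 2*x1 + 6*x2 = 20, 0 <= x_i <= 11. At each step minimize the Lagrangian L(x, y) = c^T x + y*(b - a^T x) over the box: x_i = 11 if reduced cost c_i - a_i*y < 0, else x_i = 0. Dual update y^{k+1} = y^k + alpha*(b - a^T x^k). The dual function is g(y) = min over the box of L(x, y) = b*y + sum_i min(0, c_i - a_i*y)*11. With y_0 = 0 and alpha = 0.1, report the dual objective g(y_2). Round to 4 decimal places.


Dual ascent for LP: min 14*x1 + 8*x2, 2*x1 + 6*x2 = 20, 0 <= x_i <= 11
Step 1: y^k = 0.0, reduced costs: (14.0, 8.0)
  x^k = (0.0, 0.0), subgradient = b - a^T x = 20.0
  y^{k+1} = 0.0 + 0.1*20.0 = 2.0
Step 2: y^k = 2.0, reduced costs: (10.0, -4.0)
  x^k = (0.0, 11.0), subgradient = b - a^T x = -46.0
  y^{k+1} = 2.0 + 0.1*-46.0 = -2.6
Dual objective at y_2 = -2.6: reduced costs (19.2, 23.6), box minimizer x = (0.0, 0.0)
g(y_2) = b*y + (c1 - a1*y)*x1 + (c2 - a2*y)*x2 = 20*(-2.6) + 19.2*0.0 + 23.6*0.0 = -52.0 + 0.0 + 0.0 = -52.0


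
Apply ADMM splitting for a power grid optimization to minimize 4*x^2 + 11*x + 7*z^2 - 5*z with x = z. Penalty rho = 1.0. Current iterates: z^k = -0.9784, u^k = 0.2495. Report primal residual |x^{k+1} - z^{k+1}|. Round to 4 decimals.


ADMM iteration with rho = 1.0, z^k = -0.9784, u^k = 0.2495
Step 1: x-update.
Minimize 4*x^2 + 11*x + (1.0/2)*(x + 0.9784 + 0.2495)^2
FOC: (2*4 + 1.0)*x = -11 + 1.0*(-0.9784 - 0.2495)
x^{k+1} = -1.3587
Step 2: z-update.
Minimize 7*z^2 - 5*z + (1.0/2)*(-1.3587 - z + 0.2495)^2
FOC: (2*7 + 1.0)*z = 5 + 1.0*(-1.3587 + 0.2495)
z^{k+1} = 0.2594
Step 3: u-update.
u^{k+1} = 0.2495 - 1.3587 - 0.2594 = -1.3685
Step 4: Primal residual = |-1.3587 - 0.2594| = 1.618


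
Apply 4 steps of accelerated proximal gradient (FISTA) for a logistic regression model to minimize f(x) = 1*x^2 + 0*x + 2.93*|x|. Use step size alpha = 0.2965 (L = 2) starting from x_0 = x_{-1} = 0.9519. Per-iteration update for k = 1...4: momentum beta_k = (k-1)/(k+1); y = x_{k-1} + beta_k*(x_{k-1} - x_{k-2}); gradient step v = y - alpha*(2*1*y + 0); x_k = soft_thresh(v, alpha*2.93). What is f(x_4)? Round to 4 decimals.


FISTA on f(x) = 1*x^2 + 0*x + 2.93*|x|
L = 2, alpha = 0.2965
Iteration 1: beta = 0.0, y = 0.9519 + 0.0*(0.9519 - 0.9519) = 0.9519
  grad(y) = 1.9038, v = y - alpha*grad = 0.3874
  prox(v) = soft_thresh(0.3874, 0.8687) = 0.0
Iteration 2: beta = 0.3333, y = 0.0 + 0.3333*(0.0 - 0.9519) = -0.3173
  grad(y) = -0.6346, v = y - alpha*grad = -0.1291
  prox(v) = soft_thresh(-0.1291, 0.8687) = 0.0
Iteration 3: beta = 0.5, y = 0.0 + 0.5*(0.0 - 0.0) = 0.0
  grad(y) = 0.0, v = y - alpha*grad = 0.0
  prox(v) = soft_thresh(0.0, 0.8687) = 0.0
Iteration 4: beta = 0.6, y = 0.0 + 0.6*(0.0 - 0.0) = 0.0
  grad(y) = 0.0, v = y - alpha*grad = 0.0
  prox(v) = soft_thresh(0.0, 0.8687) = 0.0
f(x_4) = 1*0.0^2 + 0*0.0 + 2.93*|0.0| = 0.0


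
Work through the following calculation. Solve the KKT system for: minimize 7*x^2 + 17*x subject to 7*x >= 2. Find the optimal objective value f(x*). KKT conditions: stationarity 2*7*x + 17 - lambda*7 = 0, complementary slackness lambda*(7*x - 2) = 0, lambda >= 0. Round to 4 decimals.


Step 1: Try lambda = 0 (constraint inactive).
x_unc = -17/(2*7) = -1.2143
Check: 7*-1.2143 = -8.5001 < 2 -- violated!
Step 2: Constraint must be active: 7*x = 2
x* = 2/7 = 0.2857 (rounded; the exact value 2/7 is used below)
lambda = (2*7*(2/7) + 17)/7 = 3.0
Step 3: Compute optimal value.
f(x*) = 7*(2/7)^2 + 17*(2/7) = 5.4286


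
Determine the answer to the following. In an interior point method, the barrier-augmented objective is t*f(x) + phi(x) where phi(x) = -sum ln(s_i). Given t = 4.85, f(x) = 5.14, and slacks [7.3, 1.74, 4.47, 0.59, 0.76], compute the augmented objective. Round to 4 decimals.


Step 1: Compute log-barrier.
ln values: [1.9879, 0.5539, 1.4974, -0.5276, -0.2744]
phi = -(1.9879 + 0.5539 + 1.4974 - 0.5276 - 0.2744) = -3.2371
Step 2: Compute augmented objective.
t*f(x) = 4.85*5.14 = 24.929
Total = 24.929 - 3.2371 = 21.6919


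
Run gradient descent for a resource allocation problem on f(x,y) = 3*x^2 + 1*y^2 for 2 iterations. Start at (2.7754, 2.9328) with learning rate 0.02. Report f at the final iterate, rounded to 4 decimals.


Gradient descent on f(x,y) = 3*x^2 + 1*y^2.
Starting point: (2.7754, 2.9328), alpha = 0.02
Step 1: grad_x = 2*3*2.7754 = 16.6524, grad_y = 2*1*2.9328 = 5.8656
  x_1 = 2.7754 - 0.02*16.6524 = 2.4424
  y_1 = 2.9328 - 0.02*5.8656 = 2.8155
Step 2: grad_x = 2*3*2.4424 = 14.6541, grad_y = 2*1*2.8155 = 5.631
  x_2 = 2.4424 - 0.02*14.6541 = 2.1493
  y_2 = 2.8155 - 0.02*5.631 = 2.7029
f(2.1493, 2.7029) = 3*2.1493^2 + 1*2.7029^2 = 21.1636


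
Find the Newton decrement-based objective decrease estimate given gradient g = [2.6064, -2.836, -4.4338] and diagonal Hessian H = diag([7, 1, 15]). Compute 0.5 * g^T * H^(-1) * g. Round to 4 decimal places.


Step 1: H is diagonal, so H^(-1) * g = [0.3723, -2.836, -0.2956].
Step 2: g^T H^(-1) g = sum_i g_i^2 / H_ii
  = (2.6064)^2/7 + (-2.836)^2/1 + (-4.4338)^2/15
  = 0.9705 + 8.0429 + 1.3106 = 10.3239
Step 3: Objective decrease = 0.5 * g^T H^(-1) g = 5.162


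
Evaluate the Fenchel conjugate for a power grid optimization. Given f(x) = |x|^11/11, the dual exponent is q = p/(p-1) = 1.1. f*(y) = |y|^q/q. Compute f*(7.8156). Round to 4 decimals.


The conjugate exponent q satisfies 1/p + 1/q = 1.
p = 11, so q = 11/(11 - 1) = 1.1
|y|^q = 7.8156^1.1 = 9.5997
f*(7.8156) = 9.5997 / 1.1 = 8.727


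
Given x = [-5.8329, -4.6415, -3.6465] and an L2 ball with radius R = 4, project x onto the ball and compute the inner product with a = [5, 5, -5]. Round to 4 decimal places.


Step 1: Compute ||x|| (intermediates to 6 decimals).
||x|| = sqrt((-5.8329)^2 + (-4.6415)^2 + (-3.6465)^2) = 8.298386
Step 2: Project.
Since ||x|| > R, scale = R/||x|| = 4/8.298386 = 0.482021, proj(x) = scale * x
proj(x) = [-2.81158, -2.2373, -1.75769]
Step 3: Dot product.
a^T * proj(x) = 5*(-2.81158) + 5*(-2.2373) - 5*(-1.75769) = -16.456


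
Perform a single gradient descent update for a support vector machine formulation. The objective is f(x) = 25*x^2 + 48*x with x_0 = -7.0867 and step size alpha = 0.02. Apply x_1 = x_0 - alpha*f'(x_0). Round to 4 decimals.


We compute the gradient at x_0 and apply the update.
f'(x) = 50*x + 48
f'(-7.0867) = 50*-7.0867 + 48 = -306.335
x_1 = -7.0867 - 0.02*-306.335 = -0.96


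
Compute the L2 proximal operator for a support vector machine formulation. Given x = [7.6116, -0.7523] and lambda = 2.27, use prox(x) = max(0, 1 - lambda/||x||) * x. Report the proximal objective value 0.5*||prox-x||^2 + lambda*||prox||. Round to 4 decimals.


Step 1: Compute ||x||.
||x|| = 7.6487
Step 2: Compute scaling factor.
scale = max(0, 1 - 2.27/7.6487) = 0.7032
Step 3: prox(x) = [5.3526, -0.529]
||prox(x)|| = 5.3787
Step 4: Proximal objective.
0.5*||prox-x||^2 = 2.5765
lambda*||prox|| = 12.2096
Total = 14.7861


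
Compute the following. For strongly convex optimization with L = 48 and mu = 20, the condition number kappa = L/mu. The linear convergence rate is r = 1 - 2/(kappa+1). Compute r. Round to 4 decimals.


Step 1: Compute the condition number.
kappa = L/mu = 48/20 = 2.4
Step 2: Compute the convergence rate.
r = 1 - 2/(kappa + 1) = 1 - 2*mu/(L + mu) = (L - mu)/(L + mu) = 28/68 = 0.4118


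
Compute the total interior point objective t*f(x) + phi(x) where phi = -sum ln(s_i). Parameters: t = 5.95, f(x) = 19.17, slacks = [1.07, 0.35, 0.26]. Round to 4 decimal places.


Step 1: Compute log-barrier.
ln values: [0.0677, -1.0498, -1.3471]
phi = -(0.0677 - 1.0498 - 1.3471) = 2.3292
Step 2: Compute augmented objective.
t*f(x) = 5.95*19.17 = 114.0615
Total = 114.0615 + 2.3292 = 116.3907


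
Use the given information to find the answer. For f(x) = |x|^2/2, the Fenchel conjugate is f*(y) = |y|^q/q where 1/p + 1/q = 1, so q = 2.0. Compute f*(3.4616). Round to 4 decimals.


The conjugate exponent q satisfies 1/p + 1/q = 1.
p = 2, so q = 2/(2 - 1) = 2.0
|y|^q = 3.4616^2.0 = 11.9827
f*(3.4616) = 11.9827 / 2.0 = 5.9913


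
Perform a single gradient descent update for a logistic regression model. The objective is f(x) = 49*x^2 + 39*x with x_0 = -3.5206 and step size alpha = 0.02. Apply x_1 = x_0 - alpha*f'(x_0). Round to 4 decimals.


We compute the gradient at x_0 and apply the update.
f'(x) = 98*x + 39
f'(-3.5206) = 98*-3.5206 + 39 = -306.0188
x_1 = -3.5206 - 0.02*-306.0188 = 2.5998


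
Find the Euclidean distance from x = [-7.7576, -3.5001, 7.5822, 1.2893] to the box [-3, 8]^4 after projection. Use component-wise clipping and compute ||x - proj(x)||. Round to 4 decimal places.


Project each component onto [-3, 8].
clip(-7.7576) = -3.0, clip(-3.5001) = -3.0, clip(7.5822) = 7.5822, clip(1.2893) = 1.2893
Projection = [-3.0, -3.0, 7.5822, 1.2893]
Squared diffs: [22.6348, 0.2501, 0.0, 0.0]
Distance = sqrt(22.8849) = 4.7838


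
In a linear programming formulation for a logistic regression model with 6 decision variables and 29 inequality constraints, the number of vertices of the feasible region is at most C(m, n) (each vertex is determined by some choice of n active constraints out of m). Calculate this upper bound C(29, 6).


Each vertex corresponds to some choice of n active constraints out of m, so the number of vertices is at most C(m, n) = m! / (n!(m-n)!).
m = 29, n = 6
Numerator: 29 * 28 * 27 * 26 * 25 * 24
Denominator: 6! = 720
C(29, 6) = 475020


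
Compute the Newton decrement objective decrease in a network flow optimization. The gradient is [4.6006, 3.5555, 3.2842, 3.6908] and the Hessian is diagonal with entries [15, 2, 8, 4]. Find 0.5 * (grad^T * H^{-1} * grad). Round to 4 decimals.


Step 1: H is diagonal, so H^(-1) * g = [0.3067, 1.7778, 0.4105, 0.9227].
Step 2: g^T H^(-1) g = sum_i g_i^2 / H_ii
  = (4.6006)^2/15 + (3.5555)^2/2 + (3.2842)^2/8 + (3.6908)^2/4
  = 1.411 + 6.3208 + 1.3482 + 3.4055 = 12.4856
Step 3: Objective decrease = 0.5 * g^T H^(-1) g = 6.2428


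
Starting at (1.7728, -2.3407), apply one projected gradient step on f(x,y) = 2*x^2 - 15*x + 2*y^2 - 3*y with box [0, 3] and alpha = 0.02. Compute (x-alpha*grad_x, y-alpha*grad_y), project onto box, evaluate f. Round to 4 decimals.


Step 1: Compute gradient at (1.7728, -2.3407).
grad_x = 2*2*1.7728 - 15 = -7.9088
grad_y = 2*2*-2.3407 - 3 = -12.3628
Step 2: Gradient step.
x_raw = 1.7728 - 0.02*-7.9088 = 1.931
y_raw = -2.3407 - 0.02*-12.3628 = -2.0934
Step 3: Project onto [0, 3].
x_proj = clip(1.931) = 1.931
y_proj = clip(-2.0934) = 0.0
Step 4: Evaluate f.
f(1.931, 0.0) = -21.5073


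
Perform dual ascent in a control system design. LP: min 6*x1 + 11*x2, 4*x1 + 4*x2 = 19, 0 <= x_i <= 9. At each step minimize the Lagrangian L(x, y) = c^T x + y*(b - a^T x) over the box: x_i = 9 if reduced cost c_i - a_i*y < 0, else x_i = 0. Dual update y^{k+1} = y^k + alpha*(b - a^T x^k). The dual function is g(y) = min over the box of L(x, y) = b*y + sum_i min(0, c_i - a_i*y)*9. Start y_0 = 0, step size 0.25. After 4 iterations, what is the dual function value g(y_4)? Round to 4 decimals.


Dual ascent for LP: min 6*x1 + 11*x2, 4*x1 + 4*x2 = 19, 0 <= x_i <= 9
Step 1: y^k = 0.0, reduced costs: (6.0, 11.0)
  x^k = (0.0, 0.0), subgradient = b - a^T x = 19.0
  y^{k+1} = 0.0 + 0.25*19.0 = 4.75
Step 2: y^k = 4.75, reduced costs: (-13.0, -8.0)
  x^k = (9.0, 9.0), subgradient = b - a^T x = -53.0
  y^{k+1} = 4.75 + 0.25*-53.0 = -8.5
Step 3: y^k = -8.5, reduced costs: (40.0, 45.0)
  x^k = (0.0, 0.0), subgradient = b - a^T x = 19.0
  y^{k+1} = -8.5 + 0.25*19.0 = -3.75
Step 4: y^k = -3.75, reduced costs: (21.0, 26.0)
  x^k = (0.0, 0.0), subgradient = b - a^T x = 19.0
  y^{k+1} = -3.75 + 0.25*19.0 = 1.0
Dual objective at y_4 = 1.0: reduced costs (2.0, 7.0), box minimizer x = (0.0, 0.0)
g(y_4) = b*y + (c1 - a1*y)*x1 + (c2 - a2*y)*x2 = 19*1.0 + 2.0*0.0 + 7.0*0.0 = 19.0 + 0.0 + 0.0 = 19.0


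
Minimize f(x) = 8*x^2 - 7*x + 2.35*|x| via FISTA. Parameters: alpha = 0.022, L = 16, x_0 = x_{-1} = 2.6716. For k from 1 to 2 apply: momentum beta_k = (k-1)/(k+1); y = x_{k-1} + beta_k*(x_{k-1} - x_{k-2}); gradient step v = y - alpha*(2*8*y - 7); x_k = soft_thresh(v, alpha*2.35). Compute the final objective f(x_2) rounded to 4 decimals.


FISTA on f(x) = 8*x^2 - 7*x + 2.35*|x|
L = 16, alpha = 0.022
Iteration 1: beta = 0.0, y = 2.6716 + 0.0*(2.6716 - 2.6716) = 2.6716
  grad(y) = 35.7456, v = y - alpha*grad = 1.8852
  prox(v) = soft_thresh(1.8852, 0.0517) = 1.8335
Iteration 2: beta = 0.3333, y = 1.8335 + 0.3333*(1.8335 - 2.6716) = 1.5541
  grad(y) = 17.8661, v = y - alpha*grad = 1.1611
  prox(v) = soft_thresh(1.1611, 0.0517) = 1.1094
f(x_2) = 8*1.1094^2 - 7*1.1094 + 2.35*|1.1094| = 4.6871


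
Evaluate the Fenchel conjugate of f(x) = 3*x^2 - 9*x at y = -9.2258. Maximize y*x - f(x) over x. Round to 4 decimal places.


f*(y) = sup_x {y*x - a*x^2 - b*x} = sup_x {(y-b)*x - a*x^2}
FOC: (y - b) - 2a*x = 0 => x* = (y - b)/(2a)
x* = (-9.2258 + 9)/(2*3) = -0.0376
f*(-9.2258) = (y-b)^2/(4a) = (-9.2258 + 9)^2/(4*3)
= 0.051/12 = 0.0042


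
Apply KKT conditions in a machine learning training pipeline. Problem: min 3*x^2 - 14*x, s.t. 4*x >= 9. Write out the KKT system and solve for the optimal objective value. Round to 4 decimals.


Step 1: Try lambda = 0 (constraint inactive).
Stationarity: 2*3*x - 14 = 0
x* = 14/(2*3) = 7/3 = 2.3333 (rounded; the exact value 7/3 is used below)
Check constraint: 4*2.3333 = 9.3332 >= 9 -- satisfied.
Step 2: Compute optimal value.
f(x*) = 3*(7/3)^2 - 14*(7/3) = -16.3333


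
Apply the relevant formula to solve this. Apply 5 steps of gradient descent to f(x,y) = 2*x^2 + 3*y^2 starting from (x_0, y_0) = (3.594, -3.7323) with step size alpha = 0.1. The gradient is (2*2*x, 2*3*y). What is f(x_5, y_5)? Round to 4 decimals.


Gradient descent on f(x,y) = 2*x^2 + 3*y^2.
Starting point: (3.594, -3.7323), alpha = 0.1
Step 1: grad_x = 2*2*3.594 = 14.376, grad_y = 2*3*-3.7323 = -22.3938
  x_1 = 3.594 - 0.1*14.376 = 2.1564
  y_1 = -3.7323 - 0.1*-22.3938 = -1.4929
Step 2: grad_x = 2*2*2.1564 = 8.6256, grad_y = 2*3*-1.4929 = -8.9575
  x_2 = 2.1564 - 0.1*8.6256 = 1.2938
  y_2 = -1.4929 - 0.1*-8.9575 = -0.5972
Step 3: grad_x = 2*2*1.2938 = 5.1754, grad_y = 2*3*-0.5972 = -3.583
  x_3 = 1.2938 - 0.1*5.1754 = 0.7763
  y_3 = -0.5972 - 0.1*-3.583 = -0.2389
Step 4: grad_x = 2*2*0.7763 = 3.1052, grad_y = 2*3*-0.2389 = -1.4332
  x_4 = 0.7763 - 0.1*3.1052 = 0.4658
  y_4 = -0.2389 - 0.1*-1.4332 = -0.0955
Step 5: grad_x = 2*2*0.4658 = 1.8631, grad_y = 2*3*-0.0955 = -0.5733
  x_5 = 0.4658 - 0.1*1.8631 = 0.2795
  y_5 = -0.0955 - 0.1*-0.5733 = -0.0382
f(0.2795, -0.0382) = 2*0.2795^2 + 3*(-0.0382)^2 = 0.1606


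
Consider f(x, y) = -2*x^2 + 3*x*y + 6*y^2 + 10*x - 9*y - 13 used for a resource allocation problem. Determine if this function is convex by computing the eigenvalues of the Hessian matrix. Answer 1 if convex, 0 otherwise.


The Hessian of f(x,y) = -2*x^2 + 3*x*y + 6*y^2 + 10*x - 9*y - 13 is:
H = [[-4, 3], [3, 12]]
Trace = -4 + 12 = 8
Determinant = -4*12 - (3)^2 = -57
Discriminant = (8)^2 - 4*-57 = 292.0
Eigenvalues: lambda_1 = -4.544, lambda_2 = 12.544
The function is not convex.

0


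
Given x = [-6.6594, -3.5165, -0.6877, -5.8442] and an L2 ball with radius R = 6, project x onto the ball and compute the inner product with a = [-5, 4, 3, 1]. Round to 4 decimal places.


Step 1: Compute ||x|| (intermediates to 6 decimals).
||x|| = sqrt((-6.6594)^2 + (-3.5165)^2 + (-0.6877)^2 + (-5.8442)^2) = 9.557248
Step 2: Project.
Since ||x|| > R, scale = R/||x|| = 6/9.557248 = 0.627796, proj(x) = scale * x
proj(x) = [-4.180745, -2.207645, -0.431735, -3.668965]
Step 3: Dot product.
a^T * proj(x) = -5*(-4.180745) + 4*(-2.207645) + 3*(-0.431735) + 1*(-3.668965) = 7.109


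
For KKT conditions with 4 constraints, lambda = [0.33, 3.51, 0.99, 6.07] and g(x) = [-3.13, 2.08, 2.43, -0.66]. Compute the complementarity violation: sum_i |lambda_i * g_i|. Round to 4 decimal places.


KKT complementary slackness check:
lambda_1 * g_1 = 0.33 * -3.13 = -1.0329
lambda_2 * g_2 = 3.51 * 2.08 = 7.3008
lambda_3 * g_3 = 0.99 * 2.43 = 2.4057
lambda_4 * g_4 = 6.07 * -0.66 = -4.0062
Total violation = 1.0329 + 7.3008 + 2.4057 + 4.0062 = 14.7456


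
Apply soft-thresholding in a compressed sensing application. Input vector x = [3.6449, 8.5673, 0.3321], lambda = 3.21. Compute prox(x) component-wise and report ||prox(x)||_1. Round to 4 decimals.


Soft-thresholding with lambda = 3.21:
prox(3.6449) = sign(3.6449)*max(|3.6449| - 3.21, 0) = 0.4349
prox(8.5673) = sign(8.5673)*max(|8.5673| - 3.21, 0) = 5.3573
prox(0.3321) = sign(0.3321)*max(|0.3321| - 3.21, 0) = 0.0
prox(x) = [0.4349, 5.3573, 0.0]
||prox(x)||_1 = 0.4349 + 5.3573 + 0.0 = 5.7922


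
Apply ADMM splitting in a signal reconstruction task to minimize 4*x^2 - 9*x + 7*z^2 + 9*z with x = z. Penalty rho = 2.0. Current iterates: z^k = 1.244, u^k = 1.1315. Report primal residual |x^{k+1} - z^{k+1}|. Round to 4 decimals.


ADMM iteration with rho = 2.0, z^k = 1.244, u^k = 1.1315
Step 1: x-update.
Minimize 4*x^2 - 9*x + (2.0/2)*(x - 1.244 + 1.1315)^2
FOC: (2*4 + 2.0)*x = 9 + 2.0*(1.244 - 1.1315)
x^{k+1} = 0.9225
Step 2: z-update.
Minimize 7*z^2 + 9*z + (2.0/2)*(0.9225 - z + 1.1315)^2
FOC: (2*7 + 2.0)*z = -9 + 2.0*(0.9225 + 1.1315)
z^{k+1} = -0.3058
Step 3: u-update.
u^{k+1} = 1.1315 + 0.9225 + 0.3058 = 2.3598
Step 4: Primal residual = |0.9225 + 0.3058| = 1.2283


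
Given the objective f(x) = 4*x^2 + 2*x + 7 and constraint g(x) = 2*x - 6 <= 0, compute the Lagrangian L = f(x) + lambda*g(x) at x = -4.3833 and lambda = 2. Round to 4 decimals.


Step 1: Evaluate f(x).
f(-4.3833) = 4*(-4.3833)^2 + 2*(-4.3833) + 7 = 75.0867
Step 2: Evaluate g(x).
g(-4.3833) = 2*-4.3833 - 6 = -14.7666
Step 3: Compute Lagrangian.
L = 75.0867 + 2*-14.7666 = 45.5535


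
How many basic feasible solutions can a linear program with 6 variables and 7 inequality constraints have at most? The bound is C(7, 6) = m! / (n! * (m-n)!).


Each vertex corresponds to some choice of n active constraints out of m, so the number of vertices is at most C(m, n) = m! / (n!(m-n)!).
m = 7, n = 6
Numerator: 7 * 6 * 5 * 4 * 3 * 2
Denominator: 6! = 720
C(7, 6) = 7


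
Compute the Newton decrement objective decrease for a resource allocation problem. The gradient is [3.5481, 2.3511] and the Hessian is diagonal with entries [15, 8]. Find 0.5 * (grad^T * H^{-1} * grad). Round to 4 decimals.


Step 1: H is diagonal, so H^(-1) * g = [0.2365, 0.2939].
Step 2: g^T H^(-1) g = sum_i g_i^2 / H_ii
  = (3.5481)^2/15 + (2.3511)^2/8
  = 0.8393 + 0.691 = 1.5302
Step 3: Objective decrease = 0.5 * g^T H^(-1) g = 0.7651


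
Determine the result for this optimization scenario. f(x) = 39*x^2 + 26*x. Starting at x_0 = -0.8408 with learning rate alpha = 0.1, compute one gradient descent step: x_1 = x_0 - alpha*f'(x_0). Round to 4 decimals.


We compute the gradient at x_0 and apply the update.
f'(x) = 78*x + 26
f'(-0.8408) = 78*-0.8408 + 26 = -39.5824
x_1 = -0.8408 - 0.1*-39.5824 = 3.1174


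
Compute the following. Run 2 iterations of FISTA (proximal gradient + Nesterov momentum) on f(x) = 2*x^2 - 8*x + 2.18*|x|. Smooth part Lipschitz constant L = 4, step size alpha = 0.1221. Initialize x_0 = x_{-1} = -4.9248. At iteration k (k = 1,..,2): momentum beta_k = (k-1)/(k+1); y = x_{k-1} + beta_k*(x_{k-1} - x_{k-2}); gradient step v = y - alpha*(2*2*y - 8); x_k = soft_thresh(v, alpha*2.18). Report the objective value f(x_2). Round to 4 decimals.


FISTA on f(x) = 2*x^2 - 8*x + 2.18*|x|
L = 4, alpha = 0.1221
Iteration 1: beta = 0.0, y = -4.9248 + 0.0*(-4.9248 + 4.9248) = -4.9248
  grad(y) = -27.6992, v = y - alpha*grad = -1.5427
  prox(v) = soft_thresh(-1.5427, 0.2662) = -1.2765
Iteration 2: beta = 0.3333, y = -1.2765 + 0.3333*(-1.2765 + 4.9248) = -0.0605
  grad(y) = -8.2419, v = y - alpha*grad = 0.9459
  prox(v) = soft_thresh(0.9459, 0.2662) = 0.6797
f(x_2) = 2*0.6797^2 - 8*0.6797 + 2.18*|0.6797| = -3.0318


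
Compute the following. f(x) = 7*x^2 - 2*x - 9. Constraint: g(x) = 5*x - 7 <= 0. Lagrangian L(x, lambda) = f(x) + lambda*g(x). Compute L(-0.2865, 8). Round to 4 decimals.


Step 1: Evaluate f(x).
f(-0.2865) = 7*(-0.2865)^2 - 2*(-0.2865) - 9 = -7.8524
Step 2: Evaluate g(x).
g(-0.2865) = 5*-0.2865 - 7 = -8.4325
Step 3: Compute Lagrangian.
L = -7.8524 + 8*-8.4325 = -75.3124


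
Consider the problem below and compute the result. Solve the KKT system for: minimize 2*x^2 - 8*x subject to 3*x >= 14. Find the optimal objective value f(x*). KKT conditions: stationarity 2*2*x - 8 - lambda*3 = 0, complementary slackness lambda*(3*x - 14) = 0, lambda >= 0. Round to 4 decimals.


Step 1: Try lambda = 0 (constraint inactive).
x_unc = 8/(2*2) = 2.0
Check: 3*2.0 = 6.0 < 14 -- violated!
Step 2: Constraint must be active: 3*x = 14
x* = 14/3 = 4.6667 (rounded; the exact value 14/3 is used below)
lambda = (2*2*(14/3) - 8)/3 = 3.5556
Step 3: Compute optimal value.
f(x*) = 2*(14/3)^2 - 8*(14/3) = 6.2222


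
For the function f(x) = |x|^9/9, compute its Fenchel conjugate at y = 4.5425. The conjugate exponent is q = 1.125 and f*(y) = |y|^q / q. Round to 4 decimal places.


The conjugate exponent q satisfies 1/p + 1/q = 1.
p = 9, so q = 9/(9 - 1) = 1.125
|y|^q = 4.5425^1.125 = 5.4885
f*(4.5425) = 5.4885 / 1.125 = 4.8787


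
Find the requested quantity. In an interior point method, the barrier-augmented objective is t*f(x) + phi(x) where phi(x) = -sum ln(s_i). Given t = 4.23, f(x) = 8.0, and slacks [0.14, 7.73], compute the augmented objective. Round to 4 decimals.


Step 1: Compute log-barrier.
ln values: [-1.9661, 2.0451]
phi = -(-1.9661 + 2.0451) = -0.079
Step 2: Compute augmented objective.
t*f(x) = 4.23*8.0 = 33.84
Total = 33.84 - 0.079 = 33.761


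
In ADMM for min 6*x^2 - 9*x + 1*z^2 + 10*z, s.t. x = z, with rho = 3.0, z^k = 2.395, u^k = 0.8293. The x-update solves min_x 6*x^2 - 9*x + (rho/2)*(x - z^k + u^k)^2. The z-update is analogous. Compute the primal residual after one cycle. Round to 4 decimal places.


ADMM iteration with rho = 3.0, z^k = 2.395, u^k = 0.8293
Step 1: x-update.
Minimize 6*x^2 - 9*x + (3.0/2)*(x - 2.395 + 0.8293)^2
FOC: (2*6 + 3.0)*x = 9 + 3.0*(2.395 - 0.8293)
x^{k+1} = 0.9131
Step 2: z-update.
Minimize 1*z^2 + 10*z + (3.0/2)*(0.9131 - z + 0.8293)^2
FOC: (2*1 + 3.0)*z = -10 + 3.0*(0.9131 + 0.8293)
z^{k+1} = -0.9545
Step 3: u-update.
u^{k+1} = 0.8293 + 0.9131 + 0.9545 = 2.697
Step 4: Primal residual = |0.9131 + 0.9545| = 1.8677


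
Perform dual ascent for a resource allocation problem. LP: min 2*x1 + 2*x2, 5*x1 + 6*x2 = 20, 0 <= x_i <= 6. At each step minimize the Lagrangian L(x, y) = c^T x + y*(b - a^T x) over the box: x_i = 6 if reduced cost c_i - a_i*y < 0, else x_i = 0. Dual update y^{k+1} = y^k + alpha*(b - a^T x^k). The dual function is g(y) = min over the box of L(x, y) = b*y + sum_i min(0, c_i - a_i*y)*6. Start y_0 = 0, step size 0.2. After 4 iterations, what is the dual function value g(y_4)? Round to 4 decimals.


Dual ascent for LP: min 2*x1 + 2*x2, 5*x1 + 6*x2 = 20, 0 <= x_i <= 6
Step 1: y^k = 0.0, reduced costs: (2.0, 2.0)
  x^k = (0.0, 0.0), subgradient = b - a^T x = 20.0
  y^{k+1} = 0.0 + 0.2*20.0 = 4.0
Step 2: y^k = 4.0, reduced costs: (-18.0, -22.0)
  x^k = (6.0, 6.0), subgradient = b - a^T x = -46.0
  y^{k+1} = 4.0 + 0.2*-46.0 = -5.2
Step 3: y^k = -5.2, reduced costs: (28.0, 33.2)
  x^k = (0.0, 0.0), subgradient = b - a^T x = 20.0
  y^{k+1} = -5.2 + 0.2*20.0 = -1.2
Step 4: y^k = -1.2, reduced costs: (8.0, 9.2)
  x^k = (0.0, 0.0), subgradient = b - a^T x = 20.0
  y^{k+1} = -1.2 + 0.2*20.0 = 2.8
Dual objective at y_4 = 2.8: reduced costs (-12.0, -14.8), box minimizer x = (6.0, 6.0)
g(y_4) = b*y + (c1 - a1*y)*x1 + (c2 - a2*y)*x2 = 20*2.8 + (-12.0)*6.0 + (-14.8)*6.0 = 56.0 - 72.0 - 88.8 = -104.8


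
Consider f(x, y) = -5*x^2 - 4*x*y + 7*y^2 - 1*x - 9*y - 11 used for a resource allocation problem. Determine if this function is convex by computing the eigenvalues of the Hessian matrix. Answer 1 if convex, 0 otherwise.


The Hessian of f(x,y) = -5*x^2 - 4*x*y + 7*y^2 - 1*x - 9*y - 11 is:
H = [[-10, -4], [-4, 14]]
Trace = -10 + 14 = 4
Determinant = -10*14 - (-4)^2 = -156
Discriminant = (4)^2 - 4*-156 = 640.0
Eigenvalues: lambda_1 = -10.6491, lambda_2 = 14.6491
The function is not convex.

0


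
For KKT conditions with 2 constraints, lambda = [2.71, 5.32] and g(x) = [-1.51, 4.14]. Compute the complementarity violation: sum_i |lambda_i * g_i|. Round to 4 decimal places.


KKT complementary slackness check:
lambda_1 * g_1 = 2.71 * -1.51 = -4.0921
lambda_2 * g_2 = 5.32 * 4.14 = 22.0248
Total violation = 4.0921 + 22.0248 = 26.1169


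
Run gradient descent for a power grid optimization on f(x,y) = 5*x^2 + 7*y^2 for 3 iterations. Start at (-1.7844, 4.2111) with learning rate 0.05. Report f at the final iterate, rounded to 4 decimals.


Gradient descent on f(x,y) = 5*x^2 + 7*y^2.
Starting point: (-1.7844, 4.2111), alpha = 0.05
Step 1: grad_x = 2*5*-1.7844 = -17.844, grad_y = 2*7*4.2111 = 58.9554
  x_1 = -1.7844 - 0.05*-17.844 = -0.8922
  y_1 = 4.2111 - 0.05*58.9554 = 1.2633
Step 2: grad_x = 2*5*-0.8922 = -8.922, grad_y = 2*7*1.2633 = 17.6866
  x_2 = -0.8922 - 0.05*-8.922 = -0.4461
  y_2 = 1.2633 - 0.05*17.6866 = 0.379
Step 3: grad_x = 2*5*-0.4461 = -4.461, grad_y = 2*7*0.379 = 5.306
  x_3 = -0.4461 - 0.05*-4.461 = -0.2231
  y_3 = 0.379 - 0.05*5.306 = 0.1137
f(-0.2231, 0.1137) = 5*(-0.2231)^2 + 7*0.1137^2 = 0.3392


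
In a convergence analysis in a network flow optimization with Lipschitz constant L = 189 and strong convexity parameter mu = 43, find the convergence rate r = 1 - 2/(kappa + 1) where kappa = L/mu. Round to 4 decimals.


Step 1: Compute the condition number.
kappa = L/mu = 189/43 = 4.3953
Step 2: Compute the convergence rate.
r = 1 - 2/(kappa + 1) = 1 - 2*mu/(L + mu) = (L - mu)/(L + mu) = 146/232 = 0.6293


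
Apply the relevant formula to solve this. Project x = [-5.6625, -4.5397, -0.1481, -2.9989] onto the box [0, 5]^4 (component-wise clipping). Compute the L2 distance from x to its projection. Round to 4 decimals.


Project each component onto [0, 5].
clip(-5.6625) = 0.0, clip(-4.5397) = 0.0, clip(-0.1481) = 0.0, clip(-2.9989) = 0.0
Projection = [0.0, 0.0, 0.0, 0.0]
Squared diffs: [32.0639, 20.6089, 0.0219, 8.9934]
Distance = sqrt(61.6881) = 7.8542


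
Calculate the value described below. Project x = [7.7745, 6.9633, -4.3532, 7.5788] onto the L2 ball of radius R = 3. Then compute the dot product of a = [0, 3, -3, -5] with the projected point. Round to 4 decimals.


Step 1: Compute ||x|| (intermediates to 6 decimals).
||x|| = sqrt(7.7745^2 + 6.9633^2 + (-4.3532)^2 + 7.5788^2) = 13.613191
Step 2: Project.
Since ||x|| > R, scale = R/||x|| = 3/13.613191 = 0.220374, proj(x) = scale * x
proj(x) = [1.713298, 1.53453, -0.959332, 1.67017]
Step 3: Dot product.
a^T * proj(x) = 0*1.713298 + 3*1.53453 - 3*(-0.959332) - 5*1.67017 = -0.8693


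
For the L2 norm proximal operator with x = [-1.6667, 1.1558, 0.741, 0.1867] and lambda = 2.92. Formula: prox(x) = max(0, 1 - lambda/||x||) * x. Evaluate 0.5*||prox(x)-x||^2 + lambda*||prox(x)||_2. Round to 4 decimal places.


Step 1: Compute ||x||.
||x|| = 2.1674
Step 2: Compute scaling factor.
scale = max(0, 1 - 2.92/2.1674) = 0.0
Step 3: prox(x) = [-0.0, 0.0, 0.0, 0.0]
||prox(x)|| = 0.0
Step 4: Proximal objective.
0.5*||prox-x||^2 = 2.3489
lambda*||prox|| = 0.0
Total = 2.3489


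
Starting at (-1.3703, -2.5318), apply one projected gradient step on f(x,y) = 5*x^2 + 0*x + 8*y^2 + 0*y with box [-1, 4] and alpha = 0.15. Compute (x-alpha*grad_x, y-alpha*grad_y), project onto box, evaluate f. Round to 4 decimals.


Step 1: Compute gradient at (-1.3703, -2.5318).
grad_x = 2*5*-1.3703 + 0 = -13.703
grad_y = 2*8*-2.5318 + 0 = -40.5088
Step 2: Gradient step.
x_raw = -1.3703 - 0.15*-13.703 = 0.6852
y_raw = -2.5318 - 0.15*-40.5088 = 3.5445
Step 3: Project onto [-1, 4].
x_proj = clip(0.6852) = 0.6852
y_proj = clip(3.5445) = 3.5445
Step 4: Evaluate f.
f(0.6852, 3.5445) = 102.8561


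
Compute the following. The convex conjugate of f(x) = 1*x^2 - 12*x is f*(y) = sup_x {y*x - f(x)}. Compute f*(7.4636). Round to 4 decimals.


f*(y) = sup_x {y*x - a*x^2 - b*x} = sup_x {(y-b)*x - a*x^2}
FOC: (y - b) - 2a*x = 0 => x* = (y - b)/(2a)
x* = (7.4636 + 12)/(2*1) = 9.7318
f*(7.4636) = (y-b)^2/(4a) = (7.4636 + 12)^2/(4*1)
= 378.8317/4 = 94.7079


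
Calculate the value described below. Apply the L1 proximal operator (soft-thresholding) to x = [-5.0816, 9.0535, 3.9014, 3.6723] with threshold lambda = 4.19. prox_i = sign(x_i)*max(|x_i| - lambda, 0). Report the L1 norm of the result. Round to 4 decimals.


Soft-thresholding with lambda = 4.19:
prox(-5.0816) = sign(-5.0816)*max(|-5.0816| - 4.19, 0) = -0.8916
prox(9.0535) = sign(9.0535)*max(|9.0535| - 4.19, 0) = 4.8635
prox(3.9014) = sign(3.9014)*max(|3.9014| - 4.19, 0) = 0.0
prox(3.6723) = sign(3.6723)*max(|3.6723| - 4.19, 0) = 0.0
prox(x) = [-0.8916, 4.8635, 0.0, 0.0]
||prox(x)||_1 = 0.8916 + 4.8635 + 0.0 + 0.0 = 5.7551


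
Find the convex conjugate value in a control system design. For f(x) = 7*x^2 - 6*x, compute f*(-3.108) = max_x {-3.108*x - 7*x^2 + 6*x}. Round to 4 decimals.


f*(y) = sup_x {y*x - a*x^2 - b*x} = sup_x {(y-b)*x - a*x^2}
FOC: (y - b) - 2a*x = 0 => x* = (y - b)/(2a)
x* = (-3.108 + 6)/(2*7) = 0.2066
f*(-3.108) = (y-b)^2/(4a) = (-3.108 + 6)^2/(4*7)
= 8.3637/28 = 0.2987


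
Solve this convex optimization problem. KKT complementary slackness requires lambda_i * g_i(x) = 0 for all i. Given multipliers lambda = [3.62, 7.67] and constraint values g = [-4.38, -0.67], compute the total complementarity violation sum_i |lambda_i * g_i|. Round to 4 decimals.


KKT complementary slackness check:
lambda_1 * g_1 = 3.62 * -4.38 = -15.8556
lambda_2 * g_2 = 7.67 * -0.67 = -5.1389
Total violation = 15.8556 + 5.1389 = 20.9945


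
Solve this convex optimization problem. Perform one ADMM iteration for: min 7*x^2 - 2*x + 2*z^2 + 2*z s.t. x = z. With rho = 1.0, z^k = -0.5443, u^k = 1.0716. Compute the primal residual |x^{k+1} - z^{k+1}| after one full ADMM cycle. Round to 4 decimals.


ADMM iteration with rho = 1.0, z^k = -0.5443, u^k = 1.0716
Step 1: x-update.
Minimize 7*x^2 - 2*x + (1.0/2)*(x + 0.5443 + 1.0716)^2
FOC: (2*7 + 1.0)*x = 2 + 1.0*(-0.5443 - 1.0716)
x^{k+1} = 0.0256
Step 2: z-update.
Minimize 2*z^2 + 2*z + (1.0/2)*(0.0256 - z + 1.0716)^2
FOC: (2*2 + 1.0)*z = -2 + 1.0*(0.0256 + 1.0716)
z^{k+1} = -0.1806
Step 3: u-update.
u^{k+1} = 1.0716 + 0.0256 + 0.1806 = 1.2778
Step 4: Primal residual = |0.0256 + 0.1806| = 0.2062


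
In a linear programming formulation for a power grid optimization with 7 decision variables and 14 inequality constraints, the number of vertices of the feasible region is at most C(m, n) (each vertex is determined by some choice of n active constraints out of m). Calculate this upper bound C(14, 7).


Each vertex corresponds to some choice of n active constraints out of m, so the number of vertices is at most C(m, n) = m! / (n!(m-n)!).
m = 14, n = 7
Numerator: 14 * 13 * 12 * 11 * 10 * 9 * 8
Denominator: 7! = 5040
C(14, 7) = 3432


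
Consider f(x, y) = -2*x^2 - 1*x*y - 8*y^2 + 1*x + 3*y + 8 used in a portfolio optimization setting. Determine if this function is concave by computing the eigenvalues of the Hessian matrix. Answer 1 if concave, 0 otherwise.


The Hessian of f(x,y) = -2*x^2 - 1*x*y - 8*y^2 + 1*x + 3*y + 8 is:
H = [[-4, -1], [-1, -16]]
Trace = -4 - 16 = -20
Determinant = -4*-16 - (-1)^2 = 63
Discriminant = (-20)^2 - 4*63 = 148.0
Eigenvalues: lambda_1 = -16.0828, lambda_2 = -3.9172
The function is concave.

1


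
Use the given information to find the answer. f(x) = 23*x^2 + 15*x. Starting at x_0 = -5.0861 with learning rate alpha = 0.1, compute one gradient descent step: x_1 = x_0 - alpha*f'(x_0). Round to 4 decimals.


We compute the gradient at x_0 and apply the update.
f'(x) = 46*x + 15
f'(-5.0861) = 46*-5.0861 + 15 = -218.9606
x_1 = -5.0861 - 0.1*-218.9606 = 16.81


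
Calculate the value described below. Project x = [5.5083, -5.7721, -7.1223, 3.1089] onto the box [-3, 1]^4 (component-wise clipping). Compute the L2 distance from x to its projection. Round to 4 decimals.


Project each component onto [-3, 1].
clip(5.5083) = 1.0, clip(-5.7721) = -3.0, clip(-7.1223) = -3.0, clip(3.1089) = 1.0
Projection = [1.0, -3.0, -3.0, 1.0]
Squared diffs: [20.3248, 7.6845, 16.9934, 4.4475]
Distance = sqrt(49.4502) = 7.0321


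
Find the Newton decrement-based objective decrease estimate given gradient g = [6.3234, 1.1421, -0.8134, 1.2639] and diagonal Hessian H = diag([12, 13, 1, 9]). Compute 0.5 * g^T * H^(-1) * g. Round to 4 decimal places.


Step 1: H is diagonal, so H^(-1) * g = [0.527, 0.0879, -0.8134, 0.1404].
Step 2: g^T H^(-1) g = sum_i g_i^2 / H_ii
  = (6.3234)^2/12 + (1.1421)^2/13 + (-0.8134)^2/1 + (1.2639)^2/9
  = 3.3321 + 0.1003 + 0.6616 + 0.1775 = 4.2716
Step 3: Objective decrease = 0.5 * g^T H^(-1) g = 2.1358


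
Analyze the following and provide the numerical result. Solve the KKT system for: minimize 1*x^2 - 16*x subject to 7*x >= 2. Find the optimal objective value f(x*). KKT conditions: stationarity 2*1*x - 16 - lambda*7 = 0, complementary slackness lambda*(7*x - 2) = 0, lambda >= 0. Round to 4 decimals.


Step 1: Try lambda = 0 (constraint inactive).
Stationarity: 2*1*x - 16 = 0
x* = 16/(2*1) = 8.0
Check constraint: 7*8.0 = 56.0 >= 2 -- satisfied.
Step 2: Compute optimal value.
f(x*) = 1*8.0^2 - 16*8.0 = -64.0


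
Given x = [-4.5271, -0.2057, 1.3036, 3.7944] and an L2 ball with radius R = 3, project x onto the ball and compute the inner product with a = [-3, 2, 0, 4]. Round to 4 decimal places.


Step 1: Compute ||x|| (intermediates to 6 decimals).
||x|| = sqrt((-4.5271)^2 + (-0.2057)^2 + 1.3036^2 + 3.7944^2) = 6.052585
Step 2: Project.
Since ||x|| > R, scale = R/||x|| = 3/6.052585 = 0.495656, proj(x) = scale * x
proj(x) = [-2.243884, -0.101956, 0.646137, 1.880717]
Step 3: Dot product.
a^T * proj(x) = -3*(-2.243884) + 2*(-0.101956) + 0*0.646137 + 4*1.880717 = 14.0506


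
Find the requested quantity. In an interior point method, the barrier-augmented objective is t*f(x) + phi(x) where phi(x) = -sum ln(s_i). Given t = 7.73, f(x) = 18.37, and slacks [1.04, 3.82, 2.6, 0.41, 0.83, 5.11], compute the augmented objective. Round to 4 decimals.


Step 1: Compute log-barrier.
ln values: [0.0392, 1.3403, 0.9555, -0.8916, -0.1863, 1.6312]
phi = -(0.0392 + 1.3403 + 0.9555 - 0.8916 - 0.1863 + 1.6312) = -2.8883
Step 2: Compute augmented objective.
t*f(x) = 7.73*18.37 = 142.0001
Total = 142.0001 - 2.8883 = 139.1118


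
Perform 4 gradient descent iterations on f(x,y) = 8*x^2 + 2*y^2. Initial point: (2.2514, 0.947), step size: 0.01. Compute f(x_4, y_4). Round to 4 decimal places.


Gradient descent on f(x,y) = 8*x^2 + 2*y^2.
Starting point: (2.2514, 0.947), alpha = 0.01
Step 1: grad_x = 2*8*2.2514 = 36.0224, grad_y = 2*2*0.947 = 3.788
  x_1 = 2.2514 - 0.01*36.0224 = 1.8912
  y_1 = 0.947 - 0.01*3.788 = 0.9091
Step 2: grad_x = 2*8*1.8912 = 30.2588, grad_y = 2*2*0.9091 = 3.6365
  x_2 = 1.8912 - 0.01*30.2588 = 1.5886
  y_2 = 0.9091 - 0.01*3.6365 = 0.8728
Step 3: grad_x = 2*8*1.5886 = 25.4174, grad_y = 2*2*0.8728 = 3.491
  x_3 = 1.5886 - 0.01*25.4174 = 1.3344
  y_3 = 0.8728 - 0.01*3.491 = 0.8378
Step 4: grad_x = 2*8*1.3344 = 21.3506, grad_y = 2*2*0.8378 = 3.3514
  x_4 = 1.3344 - 0.01*21.3506 = 1.1209
  y_4 = 0.8378 - 0.01*3.3514 = 0.8043
f(1.1209, 0.8043) = 8*1.1209^2 + 2*0.8043^2 = 11.3454


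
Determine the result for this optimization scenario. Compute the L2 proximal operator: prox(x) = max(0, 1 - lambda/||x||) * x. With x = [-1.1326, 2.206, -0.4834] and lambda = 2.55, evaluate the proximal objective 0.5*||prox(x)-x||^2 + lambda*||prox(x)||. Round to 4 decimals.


Step 1: Compute ||x||.
||x|| = 2.5264
Step 2: Compute scaling factor.
scale = max(0, 1 - 2.55/2.5264) = 0.0
Step 3: prox(x) = [-0.0, 0.0, -0.0]
||prox(x)|| = 0.0
Step 4: Proximal objective.
0.5*||prox-x||^2 = 3.1914
lambda*||prox|| = 0.0
Total = 3.1914
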